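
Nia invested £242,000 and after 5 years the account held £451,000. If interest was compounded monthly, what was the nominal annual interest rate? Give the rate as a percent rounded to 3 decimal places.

12.515%

The 60-period growth factor is 451,000/242,000 = 1.86364.
r/12 = 1.86364^(1/60) − 1 ≈ 0.0104295, so r ≈ 12·0.0104295 = 12.51541%.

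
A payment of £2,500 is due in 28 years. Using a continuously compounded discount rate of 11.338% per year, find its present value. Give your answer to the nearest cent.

£104.52

P = A·e^(−rt) = 2,500·e^(−3.17464).
e^(−3.17464) ≈ 0.04180915267, so P ≈ 104.5229.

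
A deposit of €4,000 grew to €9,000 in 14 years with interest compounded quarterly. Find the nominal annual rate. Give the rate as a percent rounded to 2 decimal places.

(1 + r/4)^56 = 9,000/4,000 = 2.25.
1 + r/4 = 2.25^(1/56) ≈ 1.014586, so r/4 ≈ 0.0145863.
r ≈ 4·0.0145863 = 5.83450%.

5.83%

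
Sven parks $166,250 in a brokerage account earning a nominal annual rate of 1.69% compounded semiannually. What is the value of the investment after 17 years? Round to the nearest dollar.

Growth factor = (1 + 0.00845)^34 ≈ 1.33121618929.
A ≈ 166,250 × 1.33121618929 ≈ 221,314.6915.

$221,315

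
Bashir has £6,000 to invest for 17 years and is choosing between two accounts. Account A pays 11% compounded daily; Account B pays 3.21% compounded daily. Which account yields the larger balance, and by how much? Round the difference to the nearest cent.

Account A, by £28,564.16

Account A growth factor: (1 + 0.11/365)^6205 ≈ 6.4864687465; balance ≈ 38,918.8125.
Account B growth factor: (1 + 0.0321/365)^6205 ≈ 1.7257746214; balance ≈ 10,354.6477.
Account A is larger by 28,564.1648.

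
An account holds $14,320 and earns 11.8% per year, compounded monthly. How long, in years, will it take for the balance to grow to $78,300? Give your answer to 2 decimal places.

14.47 years

We need (1 + 0.00983333)^(12t) = 5.4679, so 12t = ln 5.4679 / ln 1.009833 ≈ 173.6166.
t ≈ 173.6166/12 = 14.4680 years.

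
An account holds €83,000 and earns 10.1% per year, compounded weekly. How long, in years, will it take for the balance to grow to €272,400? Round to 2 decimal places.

(1 + 0.00194231)^(52t) = 272,400/83,000 = 3.2819.
52t·ln(1 + 0.00194231) = ln(3.2819); 52t = 1.1884/0.00194042 ≈ 612.4595.
t ≈ 11.7781 years.

11.78 years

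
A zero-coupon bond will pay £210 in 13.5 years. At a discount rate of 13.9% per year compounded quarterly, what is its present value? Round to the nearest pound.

£33

Periodic rate = 13.9%/4 = 0.03475; 54 periods.
P = 210/(1 + 0.03475)^54 ≈ 210/6.32577141 ≈ 33.1975.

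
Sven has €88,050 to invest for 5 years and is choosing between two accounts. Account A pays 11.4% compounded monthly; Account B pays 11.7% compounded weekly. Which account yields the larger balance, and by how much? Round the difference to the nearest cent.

Account B, by €2,667.55

Account A growth factor: (1 + 0.0095)^60 ≈ 1.76351596954; balance ≈ 155,277.5811.
Account B growth factor: (1 + 0.00225)^260 ≈ 1.79381181369; balance ≈ 157,945.1302.
Account B is larger by 2,667.5491.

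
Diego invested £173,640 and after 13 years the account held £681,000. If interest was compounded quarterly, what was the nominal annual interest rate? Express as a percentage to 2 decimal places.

10.65%

The 52-period growth factor is 681,000/173,640 = 3.92191.
r/4 = 3.92191^(1/52) − 1 ≈ 0.0266287, so r ≈ 4·0.0266287 = 10.65149%.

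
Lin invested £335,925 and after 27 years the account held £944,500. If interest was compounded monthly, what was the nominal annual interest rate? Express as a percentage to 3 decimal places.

3.835%

The 324-period growth factor is 944,500/335,925 = 2.81164.
r/12 = 2.81164^(1/324) − 1 ≈ 0.00319574, so r ≈ 12·0.00319574 = 3.83488%.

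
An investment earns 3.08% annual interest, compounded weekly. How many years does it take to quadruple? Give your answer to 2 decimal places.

(1 + 0.000592308)^(52t) = 4.
52t = ln 4 / ln(1 + 0.000592308) ≈ 1.3863/0.000592132 ≈ 2341.1901.
t ≈ 45.0229.

45.02 years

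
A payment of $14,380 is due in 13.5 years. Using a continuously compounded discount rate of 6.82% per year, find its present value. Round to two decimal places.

$5,726.69

P = A·e^(−rt) = 14,380·e^(−0.9207).
e^(−0.9207) ≈ 0.39824017537, so P ≈ 5,726.6937.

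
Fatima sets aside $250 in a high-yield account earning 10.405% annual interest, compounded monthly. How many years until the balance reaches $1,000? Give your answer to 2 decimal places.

13.38 years

We need (1 + 0.00867083)^(12t) = 4, so 12t = ln 4 / ln 1.008671 ≈ 160.5723.
t ≈ 160.5723/12 = 13.3810 years.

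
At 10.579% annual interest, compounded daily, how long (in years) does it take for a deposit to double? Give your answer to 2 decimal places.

(1 + 0.000289836)^(365t) = 2.
365t = ln 2 / ln(1 + 0.000289836) ≈ 0.69315/0.000289794 ≈ 2391.8649.
t ≈ 6.5531.

6.55 years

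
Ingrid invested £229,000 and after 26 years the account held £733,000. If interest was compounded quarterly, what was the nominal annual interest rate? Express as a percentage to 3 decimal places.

The 104-period growth factor is 733,000/229,000 = 3.20087.
r/4 = 3.20087^(1/104) − 1 ≈ 0.0112496, so r ≈ 4·0.0112496 = 4.49983%.

4.500%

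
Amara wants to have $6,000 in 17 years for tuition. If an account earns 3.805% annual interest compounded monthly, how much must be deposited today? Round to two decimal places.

$3,145.37

Periodic rate = 3.805%/12 = 0.00317083; 204 periods.
P = 6,000/(1 + 0.03805/12)^204 ≈ 6,000/1.907563238 ≈ 3,145.3741.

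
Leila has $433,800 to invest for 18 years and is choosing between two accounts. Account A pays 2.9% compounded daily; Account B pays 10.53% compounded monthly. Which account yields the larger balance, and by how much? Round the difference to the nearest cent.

Account B, by $2,132,150.05

A: (1 + 0.029/365)^6570 ≈ 1.6853601235, so 433,800 × 1.6853601235 ≈ 731,109.2216.
B: (1 + 0.008775)^216 ≈ 6.600413268787, so 433,800 × 6.600413268787 ≈ 2,863,259.2760.
Difference ≈ 2,132,150.0544 in favor of B.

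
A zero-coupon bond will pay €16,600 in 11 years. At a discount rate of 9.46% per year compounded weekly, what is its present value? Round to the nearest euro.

€5,869

Growth factor = (1 + 0.0946/52)^572 ≈ 2.8282399734.
P = 16,600/2.8282399734 ≈ 5,869.3746.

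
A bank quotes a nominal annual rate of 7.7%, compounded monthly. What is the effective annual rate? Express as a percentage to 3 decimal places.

7.978%

EAR = (1 + 7.7%/12)^12 − 1 = (1 + 0.00641667)^12 − 1.
(1 + 0.00641667)^12 ≈ 1.079776, so EAR ≈ 7.97764%.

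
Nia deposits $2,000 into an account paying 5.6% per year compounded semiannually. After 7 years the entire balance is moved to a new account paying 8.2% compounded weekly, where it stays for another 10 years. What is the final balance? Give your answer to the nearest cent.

$6,679.97

After 7 years at 5.6%: 2,000 × 1.471985748 ≈ 2,943.9715.
Then 10 years at 8.2%: 2,943.9715 × 2.269033887 ≈ 6,679.9711.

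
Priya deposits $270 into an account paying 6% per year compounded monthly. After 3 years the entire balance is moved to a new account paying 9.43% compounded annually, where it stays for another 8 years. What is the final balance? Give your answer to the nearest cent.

$664.41

Phase 1: 270·(1 + 0.005)^36 ≈ 323.1037.
Phase 2: 323.1037·(1 + 0.0943)^8 ≈ 664.4054.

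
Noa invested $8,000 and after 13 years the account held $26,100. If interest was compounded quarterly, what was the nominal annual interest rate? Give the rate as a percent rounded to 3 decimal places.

9.200%

The 52-period growth factor is 26,100/8,000 = 3.2625.
r/4 = 3.2625^(1/52) − 1 ≈ 0.0230008, so r ≈ 4·0.0230008 = 9.20032%.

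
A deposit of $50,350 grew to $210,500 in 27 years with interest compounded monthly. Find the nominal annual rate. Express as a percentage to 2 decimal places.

5.31%

The 324-period growth factor is 210,500/50,350 = 4.18073.
r/12 = 4.18073^(1/324) − 1 ≈ 0.00442484, so r ≈ 12·0.00442484 = 5.30981%.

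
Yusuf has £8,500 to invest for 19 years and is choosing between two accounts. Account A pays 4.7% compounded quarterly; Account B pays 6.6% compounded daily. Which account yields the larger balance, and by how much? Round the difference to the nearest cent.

Account B, by £9,130.45

A: (1 + 0.01175)^76 ≈ 2.4297645577, so 8,500 × 2.4297645577 ≈ 20,652.9987.
B: (1 + 0.066/365)^6935 ≈ 3.5039350548, so 8,500 × 3.5039350548 ≈ 29,783.4480.
Difference ≈ 9,130.4492 in favor of B.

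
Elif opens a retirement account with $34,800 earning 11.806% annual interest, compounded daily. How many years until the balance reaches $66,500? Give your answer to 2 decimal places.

(1 + 0.000323452)^(365t) = 66,500/34,800 = 1.9109.
365t·ln(1 + 0.000323452) = ln(1.9109); 365t = 0.64758/0.0003234 ≈ 2002.4275.
t ≈ 5.4861 years.

5.49 years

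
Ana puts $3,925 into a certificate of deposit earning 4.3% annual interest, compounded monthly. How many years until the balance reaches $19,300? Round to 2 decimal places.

37.11 years

We need (1 + 0.00358333)^(12t) = 4.9172, so 12t = ln 4.9172 / ln 1.003583 ≈ 445.2811.
t ≈ 445.2811/12 = 37.1068 years.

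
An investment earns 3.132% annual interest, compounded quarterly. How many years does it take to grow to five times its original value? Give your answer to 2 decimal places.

51.59 years

(1 + 0.00783)^(4t) = 5.
4t = ln 5 / ln(1 + 0.00783) ≈ 1.6094/0.0077995 ≈ 206.3513.
t ≈ 51.5878.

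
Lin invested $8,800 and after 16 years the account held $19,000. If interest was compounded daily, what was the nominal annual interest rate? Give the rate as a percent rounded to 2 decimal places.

(1 + r/365)^5840 = 19,000/8,800 = 2.15909.
1 + r/365 = 2.15909^(1/5840) ≈ 1.000132, so r/365 ≈ 0.000131804.
r ≈ 365·0.000131804 = 4.81086%.

4.81%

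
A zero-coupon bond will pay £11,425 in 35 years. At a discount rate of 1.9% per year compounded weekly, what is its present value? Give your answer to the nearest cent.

Growth factor = (1 + 0.019/52)^1820 ≈ 1.9442543563.
P = 11,425/1.9442543563 ≈ 5,876.2887.

£5,876.29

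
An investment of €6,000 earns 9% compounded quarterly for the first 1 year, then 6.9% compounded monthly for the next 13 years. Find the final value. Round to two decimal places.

€16,041.72

Phase 1: 6,000·(1 + 0.0225)^4 ≈ 6,558.4999.
Phase 2: 6,558.4999·(1 + 0.00575)^156 ≈ 16,041.7207.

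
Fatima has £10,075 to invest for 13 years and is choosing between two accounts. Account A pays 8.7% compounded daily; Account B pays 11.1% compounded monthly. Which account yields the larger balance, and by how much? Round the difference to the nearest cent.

Account A growth factor: (1 + 0.087/365)^4745 ≈ 3.0983361172; balance ≈ 31,215.7364.
Account B growth factor: (1 + 0.00925)^156 ≈ 4.2053898372; balance ≈ 42,369.3026.
Account B is larger by 11,153.5662.

Account B, by £11,153.57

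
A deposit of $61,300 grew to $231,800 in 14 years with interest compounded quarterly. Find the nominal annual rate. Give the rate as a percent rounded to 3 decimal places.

The 56-period growth factor is 231,800/61,300 = 3.7814.
r/4 = 3.7814^(1/56) − 1 ≈ 0.024036, so r ≈ 4·0.024036 = 9.61441%.

9.614%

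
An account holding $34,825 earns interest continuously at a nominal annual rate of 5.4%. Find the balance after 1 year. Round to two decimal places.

$36,757.25

A = P·e^(rt) = 34,825·e^(0.054·1) = 34,825·e^0.054.
e^0.054 ≈ 1.0554846022, so A ≈ 36,757.2513.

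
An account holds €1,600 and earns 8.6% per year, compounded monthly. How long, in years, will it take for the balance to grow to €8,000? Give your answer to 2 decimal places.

18.78 years

We need (1 + 0.00716667)^(12t) = 5, so 12t = ln 5 / ln 1.007167 ≈ 225.3765.
t ≈ 225.3765/12 = 18.7814 years.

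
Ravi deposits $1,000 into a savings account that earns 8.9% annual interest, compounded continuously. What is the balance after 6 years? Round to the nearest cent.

$1,705.74

A = P·e^(rt) = 1,000·e^(0.089·6) = 1,000·e^0.534.
e^0.534 ≈ 1.705741647, so A ≈ 1,705.7416.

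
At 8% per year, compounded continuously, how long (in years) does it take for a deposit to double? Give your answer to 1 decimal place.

e^(0.08t) = 2, so 0.08t = ln 2 ≈ 0.69315.
t ≈ 0.69315/0.08 ≈ 8.6643.

8.7 years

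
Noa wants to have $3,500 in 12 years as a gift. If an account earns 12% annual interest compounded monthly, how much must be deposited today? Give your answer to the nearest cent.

$835.20

Periodic rate = 12%/12 = 0.01; 144 periods.
P = 3,500/(1 + 0.01)^144 ≈ 3,500/4.190615594 ≈ 835.1995.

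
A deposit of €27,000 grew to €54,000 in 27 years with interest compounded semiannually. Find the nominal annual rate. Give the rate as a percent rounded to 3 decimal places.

The 54-period growth factor is 54,000/27,000 = 2.
r/2 = 2^(1/54) − 1 ≈ 0.0129188, so r ≈ 2·0.0129188 = 2.58376%.

2.584%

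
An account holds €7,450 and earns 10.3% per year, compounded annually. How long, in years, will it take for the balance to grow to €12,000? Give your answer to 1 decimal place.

4.9 years

We need (1 + 0.103)^t = 1.6107, so t = ln 1.6107 / ln 1.103 ≈ 4.8625.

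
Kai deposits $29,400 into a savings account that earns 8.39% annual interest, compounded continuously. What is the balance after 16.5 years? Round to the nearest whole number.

A = P·e^(rt) = 29,400·e^(0.0839·16.5) = 29,400·e^1.38435.
e^1.38435 ≈ 3.9922301117, so A ≈ 117,371.5653.

$117,372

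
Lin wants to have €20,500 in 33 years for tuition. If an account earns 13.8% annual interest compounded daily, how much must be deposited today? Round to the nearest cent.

€215.95

Periodic rate = 13.8%/365 = 0.000378082; 12045 periods.
P = 20,500/(1 + 0.138/365)^12045 ≈ 20,500/94.929956891 ≈ 215.9487.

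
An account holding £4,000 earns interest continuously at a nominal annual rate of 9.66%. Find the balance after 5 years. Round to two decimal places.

A = P·e^(rt) = 4,000·e^(0.0966·5) = 4,000·e^0.483.
e^0.483 ≈ 1.620929905, so A ≈ 6,483.7196.

£6,483.72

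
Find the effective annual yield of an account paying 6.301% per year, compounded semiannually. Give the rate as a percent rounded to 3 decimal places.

6.400%

One year is 2 periods at 0.031505 each: (1 + 0.031505)^2 ≈ 1.064003.
EAR = 1.064003 − 1 ≈ 6.40026%.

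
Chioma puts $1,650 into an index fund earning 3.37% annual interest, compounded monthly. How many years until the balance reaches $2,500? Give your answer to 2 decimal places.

12.35 years

(1 + 0.00280833)^(12t) = 2,500/1,650 = 1.5152.
12t·ln(1 + 0.00280833) = ln(1.5152); 12t = 0.41552/0.0028044 ≈ 148.1657.
t ≈ 12.3471 years.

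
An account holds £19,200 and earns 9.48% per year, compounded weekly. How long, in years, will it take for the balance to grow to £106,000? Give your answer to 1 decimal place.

18.0 years

We need (1 + 0.00182308)^(52t) = 5.5208, so 52t = ln 5.5208 / ln 1.001823 ≈ 938.0217.
t ≈ 938.0217/52 = 18.0389 years.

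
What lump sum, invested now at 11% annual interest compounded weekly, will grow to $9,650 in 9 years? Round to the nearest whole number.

$3,589

Periodic rate = 11%/52 = 0.00211538; 468 periods.
P = 9,650/(1 + 0.11/52)^468 ≈ 9,650/2.688421878 ≈ 3,589.4664.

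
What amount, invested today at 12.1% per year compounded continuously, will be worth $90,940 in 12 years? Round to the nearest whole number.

P = A·e^(−rt) = 90,940·e^(−1.452).
e^(−1.452) ≈ 0.23410161635, so P ≈ 21,289.2010.

$21,289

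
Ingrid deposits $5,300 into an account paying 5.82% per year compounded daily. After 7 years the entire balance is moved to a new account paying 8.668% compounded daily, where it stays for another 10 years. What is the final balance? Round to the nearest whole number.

After 7 years at 5.82%: 5,300 × 1.5028563385 ≈ 7,965.1386.
Then 10 years at 8.668%: 7,965.1386 × 2.3790401136 ≈ 18,949.3842.

$18,949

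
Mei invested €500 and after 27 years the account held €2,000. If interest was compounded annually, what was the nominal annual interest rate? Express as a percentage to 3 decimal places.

5.269%

(1 + r)^27 = 2,000/500 = 4.
1 + r = 4^(1/27) ≈ 1.052685, so r ≈ 0.0526852.
r ≈ 5.26852%.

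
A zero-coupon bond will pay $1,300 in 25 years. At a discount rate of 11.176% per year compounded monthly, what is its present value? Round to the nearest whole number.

Growth factor = (1 + 0.11176/12)^300 ≈ 16.13626939.
P = 1,300/16.13626939 ≈ 80.5639.

$81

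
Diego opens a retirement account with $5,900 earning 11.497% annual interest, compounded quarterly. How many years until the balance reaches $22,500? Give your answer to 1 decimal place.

11.8 years

(1 + 0.0287425)^(4t) = 22,500/5,900 = 3.8136.
4t·ln(1 + 0.0287425) = ln(3.8136); 4t = 1.3386/0.0283372 ≈ 47.2370.
t ≈ 11.8092 years.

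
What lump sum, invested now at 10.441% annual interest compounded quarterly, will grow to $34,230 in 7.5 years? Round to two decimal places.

Growth factor = (1 + 0.0261025)^30 ≈ 2.1663188158.
P = 34,230/2.1663188158 ≈ 15,800.9983.

$15,801.00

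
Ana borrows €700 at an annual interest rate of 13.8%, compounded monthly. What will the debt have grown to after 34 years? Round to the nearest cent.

€74,332.71

Growth factor = (1 + 0.0115)^408 ≈ 106.18958892.
A ≈ 700 × 106.18958892 ≈ 74,332.7122.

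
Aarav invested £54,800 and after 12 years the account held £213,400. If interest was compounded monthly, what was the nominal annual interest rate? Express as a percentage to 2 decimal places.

The 144-period growth factor is 213,400/54,800 = 3.89416.
r/12 = 3.89416^(1/144) − 1 ≈ 0.00948553, so r ≈ 12·0.00948553 = 11.38263%.

11.38%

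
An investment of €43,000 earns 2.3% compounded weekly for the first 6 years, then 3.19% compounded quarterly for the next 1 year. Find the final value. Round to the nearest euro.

€50,955

After 6 years at 2.3%: 43,000 × 1.1479405258 ≈ 49,361.4426.
Then 1 years at 3.19%: 49,361.4426 × 1.0322836367 ≈ 50,955.0095.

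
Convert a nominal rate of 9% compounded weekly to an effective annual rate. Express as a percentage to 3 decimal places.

EAR = (1 + 9%/52)^52 − 1 = (1 + 0.00173077)^52 − 1.
(1 + 0.00173077)^52 ≈ 1.094089, so EAR ≈ 9.40892%.

9.409%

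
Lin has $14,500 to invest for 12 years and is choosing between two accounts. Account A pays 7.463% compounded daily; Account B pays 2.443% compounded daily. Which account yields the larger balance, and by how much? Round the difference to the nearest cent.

Account A growth factor: (1 + 0.07463/365)^4380 ≈ 2.4484825291; balance ≈ 35,502.9967.
Account B growth factor: (1 + 0.02443/365)^4380 ≈ 1.3406441261; balance ≈ 19,439.3398.
Account A is larger by 16,063.6568.

Account A, by $16,063.66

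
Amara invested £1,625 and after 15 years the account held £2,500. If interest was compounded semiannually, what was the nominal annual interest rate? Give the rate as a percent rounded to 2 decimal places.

2.89%

The 30-period growth factor is 2,500/1,625 = 1.53846.
r/2 = 1.53846^(1/30) − 1 ≈ 0.014463, so r ≈ 2·0.014463 = 2.89260%.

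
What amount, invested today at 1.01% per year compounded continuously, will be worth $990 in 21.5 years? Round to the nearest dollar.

P = A·e^(−rt) = 990·e^(−0.21715).
e^(−0.21715) ≈ 0.804809239, so P ≈ 796.7611.

$797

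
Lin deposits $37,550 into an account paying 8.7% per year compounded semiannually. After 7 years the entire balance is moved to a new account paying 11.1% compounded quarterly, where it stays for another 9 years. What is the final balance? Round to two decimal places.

$182,580.24

Phase 1: 37,550·(1 + 0.0435)^14 ≈ 68,156.0306.
Phase 2: 68,156.0306·(1 + 0.02775)^36 ≈ 182,580.2365.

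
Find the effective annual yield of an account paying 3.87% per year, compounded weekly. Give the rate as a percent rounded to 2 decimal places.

3.94%

One year is 52 periods at 0.000744231 each: (1 + 0.000744231)^52 ≈ 1.039444.
EAR = 1.039444 − 1 ≈ 3.94436%.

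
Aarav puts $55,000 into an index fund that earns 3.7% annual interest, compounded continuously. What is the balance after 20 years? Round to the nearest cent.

$115,276.45

A = P·e^(rt) = 55,000·e^(0.037·20) = 55,000·e^0.74.
e^0.74 ≈ 2.09593551449, so A ≈ 115,276.4533.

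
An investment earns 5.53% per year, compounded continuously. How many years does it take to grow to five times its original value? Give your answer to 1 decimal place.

29.1 years

e^(0.0553t) = 5, so 0.0553t = ln 5 ≈ 1.6094.
t ≈ 1.6094/0.0553 ≈ 29.1038.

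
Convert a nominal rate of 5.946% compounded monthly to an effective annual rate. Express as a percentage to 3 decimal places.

6.111%

EAR = (1 + 5.946%/12)^12 − 1 = (1 + 0.004955)^12 − 1.
(1 + 0.004955)^12 ≈ 1.061107, so EAR ≈ 6.11075%.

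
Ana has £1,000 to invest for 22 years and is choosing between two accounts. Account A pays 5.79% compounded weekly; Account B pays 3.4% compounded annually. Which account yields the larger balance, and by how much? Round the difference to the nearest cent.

Account A growth factor: (1 + 0.0579/52)^1144 ≈ 3.57187748; balance ≈ 3,571.8775.
Account B growth factor: (1 + 0.034)^22 ≈ 2.086660777; balance ≈ 2,086.6608.
Account A is larger by 1,485.2167.

Account A, by £1,485.22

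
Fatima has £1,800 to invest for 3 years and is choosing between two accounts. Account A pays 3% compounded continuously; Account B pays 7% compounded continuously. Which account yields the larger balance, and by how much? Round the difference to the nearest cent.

Account B, by £251.11

Account A growth factor: e^(0.03·3) = e^0.09 ≈ 1.094174284; balance ≈ 1,969.5137.
Account B growth factor: e^(0.07·3) = e^0.21 ≈ 1.23367806; balance ≈ 2,220.6205.
Account B is larger by 251.1068.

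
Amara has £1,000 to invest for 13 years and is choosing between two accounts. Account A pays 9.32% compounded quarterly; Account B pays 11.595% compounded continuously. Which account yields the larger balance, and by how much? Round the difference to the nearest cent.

A: (1 + 0.0233)^52 ≈ 3.312490601, so 1,000 × 3.312490601 ≈ 3,312.4906.
B: e^(0.11595·13) = e^1.50735 ≈ 4.514750838, so 1,000 × 4.514750838 ≈ 4,514.7508.
Difference ≈ 1,202.2602 in favor of B.

Account B, by £1,202.26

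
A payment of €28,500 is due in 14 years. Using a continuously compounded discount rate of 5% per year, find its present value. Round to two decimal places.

€14,152.68

P = A·e^(−rt) = 28,500·e^(−0.7).
e^(−0.7) ≈ 0.49658530379, so P ≈ 14,152.6812.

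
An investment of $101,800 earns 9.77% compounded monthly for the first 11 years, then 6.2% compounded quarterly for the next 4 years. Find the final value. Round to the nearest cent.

$379,728.46

Phase 1: 101,800·(1 + 0.0977/12)^132 ≈ 296,889.1336.
Phase 2: 296,889.1336·(1 + 0.0155)^16 ≈ 379,728.4584.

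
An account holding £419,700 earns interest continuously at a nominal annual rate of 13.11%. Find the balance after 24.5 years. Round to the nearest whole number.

A = P·e^(rt) = 419,700·e^(0.1311·24.5) = 419,700·e^3.21195.
e^3.21195 ≈ 24.827452584601, so A ≈ 10,420,081.8498.

£10,420,082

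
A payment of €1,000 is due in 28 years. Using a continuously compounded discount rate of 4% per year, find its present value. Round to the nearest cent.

€326.28

P = A·e^(−rt) = 1,000·e^(−1.12).
e^(−1.12) ≈ 0.326279795, so P ≈ 326.2798.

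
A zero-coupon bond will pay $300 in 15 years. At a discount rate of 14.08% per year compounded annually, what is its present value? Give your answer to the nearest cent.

Growth factor = (1 + 0.1408)^15 ≈ 7.21344438.
P = 300/7.21344438 ≈ 41.5890.

$41.59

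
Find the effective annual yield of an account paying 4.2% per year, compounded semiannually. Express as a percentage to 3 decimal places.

EAR = (1 + 4.2%/2)^2 − 1 = (1 + 0.021)^2 − 1.
(1 + 0.021)^2 ≈ 1.042441, so EAR ≈ 4.24410%.

4.244%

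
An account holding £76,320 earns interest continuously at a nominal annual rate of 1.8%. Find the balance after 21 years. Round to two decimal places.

A = P·e^(rt) = 76,320·e^(0.018·21) = 76,320·e^0.378.
e^0.378 ≈ 1.45936294288, so A ≈ 111,378.5798.

£111,378.58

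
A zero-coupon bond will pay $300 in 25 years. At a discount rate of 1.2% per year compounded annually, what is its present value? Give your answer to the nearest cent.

$222.64

Growth factor = (1 + 0.012)^25 ≈ 1.34745048.
P = 300/1.34745048 ≈ 222.6427.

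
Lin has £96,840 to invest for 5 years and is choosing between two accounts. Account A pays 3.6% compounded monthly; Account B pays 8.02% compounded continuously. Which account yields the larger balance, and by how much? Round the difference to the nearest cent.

Account B, by £28,705.55

Account A growth factor: (1 + 0.003)^60 ≈ 1.19689480294; balance ≈ 115,907.2927.
Account B growth factor: e^(0.0802·5) = e^0.401 ≈ 1.4933172685; balance ≈ 144,612.8443.
Account B is larger by 28,705.5516.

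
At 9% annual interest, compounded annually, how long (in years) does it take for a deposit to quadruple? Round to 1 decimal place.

16.1 years

(1 + 0.09)^t = 4.
t = ln 4 / ln(1 + 0.09) ≈ 1.3863/0.0861777 ≈ 16.0865.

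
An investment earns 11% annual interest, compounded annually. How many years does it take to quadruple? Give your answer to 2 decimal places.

(1 + 0.11)^t = 4.
t = ln 4 / ln(1 + 0.11) ≈ 1.3863/0.10436 ≈ 13.2838.

13.28 years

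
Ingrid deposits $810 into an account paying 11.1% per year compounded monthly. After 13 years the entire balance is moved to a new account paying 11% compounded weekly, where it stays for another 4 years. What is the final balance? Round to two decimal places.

After 13 years at 11.1%: 810 × 4.205389837 ≈ 3,406.3658.
Then 4 years at 11%: 3,406.3658 × 1.551985798 ≈ 5,286.6313.

$5,286.63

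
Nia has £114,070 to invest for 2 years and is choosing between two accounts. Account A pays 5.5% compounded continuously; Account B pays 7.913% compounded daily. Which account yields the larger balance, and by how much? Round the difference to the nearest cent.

Account B, by £6,293.54

Account A growth factor: e^(0.055·2) = e^0.11 ≈ 1.11627807046; balance ≈ 127,333.8395.
Account B growth factor: (1 + 0.07913/365)^730 ≈ 1.17145064406; balance ≈ 133,627.3750.
Account B is larger by 6,293.5355.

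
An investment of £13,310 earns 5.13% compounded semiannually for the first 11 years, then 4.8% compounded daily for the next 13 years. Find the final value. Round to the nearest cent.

£43,365.27

After 11 years at 5.13%: 13,310 × 1.7457500211 ≈ 23,235.9328.
Then 13 years at 4.8%: 23,235.9328 × 1.8663020758 ≈ 43,365.2696.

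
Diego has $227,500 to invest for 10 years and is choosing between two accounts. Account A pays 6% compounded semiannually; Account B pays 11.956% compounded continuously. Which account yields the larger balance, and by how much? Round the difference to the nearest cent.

A: (1 + 0.03)^20 ≈ 1.80611123467, so 227,500 × 1.80611123467 ≈ 410,890.3059.
B: e^(0.11956·10) = e^1.1956 ≈ 3.30554049992, so 227,500 × 3.30554049992 ≈ 752,010.4637.
Difference ≈ 341,120.1578 in favor of B.

Account B, by $341,120.16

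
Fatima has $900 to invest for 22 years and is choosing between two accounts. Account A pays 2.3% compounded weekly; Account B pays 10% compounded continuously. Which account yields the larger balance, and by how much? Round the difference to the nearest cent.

A: (1 + 0.023/52)^1144 ≈ 1.658457791, so 900 × 1.658457791 ≈ 1,492.6120.
B: e^(0.1·22) = e^2.2 ≈ 9.025013499, so 900 × 9.025013499 ≈ 8,122.5121.
Difference ≈ 6,629.9001 in favor of B.

Account B, by $6,629.90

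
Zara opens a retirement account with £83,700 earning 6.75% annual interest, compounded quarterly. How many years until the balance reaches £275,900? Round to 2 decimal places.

17.82 years

(1 + 0.016875)^(4t) = 275,900/83,700 = 3.2963.
4t·ln(1 + 0.016875) = ln(3.2963); 4t = 1.1928/0.0167342 ≈ 71.2792.
t ≈ 17.8198 years.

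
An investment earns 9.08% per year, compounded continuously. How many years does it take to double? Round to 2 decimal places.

e^(0.0908t) = 2, so 0.0908t = ln 2 ≈ 0.69315.
t ≈ 0.69315/0.0908 ≈ 7.6338.

7.63 years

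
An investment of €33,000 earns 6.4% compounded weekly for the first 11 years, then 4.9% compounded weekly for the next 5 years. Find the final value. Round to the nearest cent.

€85,196.41

After 11 years at 6.4%: 33,000 × 2.020948841 ≈ 66,691.3118.
Then 5 years at 4.9%: 66,691.3118 × 1.277473935 ≈ 85,196.4125.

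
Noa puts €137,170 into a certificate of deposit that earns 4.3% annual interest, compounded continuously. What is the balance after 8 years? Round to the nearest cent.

€193,489.07

A = P·e^(rt) = 137,170·e^(0.043·8) = 137,170·e^0.344.
e^0.344 ≈ 1.41057863551, so A ≈ 193,489.0714.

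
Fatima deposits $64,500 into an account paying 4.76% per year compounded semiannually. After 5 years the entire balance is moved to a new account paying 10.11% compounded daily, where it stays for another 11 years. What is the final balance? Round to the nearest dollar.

$248,098

Phase 1: 64,500·(1 + 0.0238)^10 ≈ 81,603.9097.
Phase 2: 81,603.9097·(1 + 0.1011/365)^4015 ≈ 248,097.8400.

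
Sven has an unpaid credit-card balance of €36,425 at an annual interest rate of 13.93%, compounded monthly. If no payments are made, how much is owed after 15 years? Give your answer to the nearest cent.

Periodic rate = 13.93%/12 = 0.0116083; periods = 12·15 = 180.
A = 36,425·(1 + 0.1393/12)^180 ≈ 36,425·7.98420519838 ≈ 290,824.6744.

€290,824.67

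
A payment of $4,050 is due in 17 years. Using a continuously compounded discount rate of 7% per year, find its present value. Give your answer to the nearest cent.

$1,232.10

P = A·e^(−rt) = 4,050·e^(−1.19).
e^(−1.19) ≈ 0.3042212641, so P ≈ 1,232.0961.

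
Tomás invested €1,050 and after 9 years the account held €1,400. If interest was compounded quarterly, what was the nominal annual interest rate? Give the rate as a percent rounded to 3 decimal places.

(1 + r/4)^36 = 1,400/1,050 = 1.33333.
1 + r/4 = 1.33333^(1/36) ≈ 1.008023, so r/4 ≈ 0.00802318.
r ≈ 4·0.00802318 = 3.20927%.

3.209%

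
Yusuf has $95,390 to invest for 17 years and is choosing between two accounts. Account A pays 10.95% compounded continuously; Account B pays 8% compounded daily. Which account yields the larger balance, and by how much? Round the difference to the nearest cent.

Account A growth factor: e^(0.1095·17) = e^1.8615 ≈ 6.4333796069; balance ≈ 613,680.0807.
Account B growth factor: (1 + 0.08/365)^6205 ≈ 3.89561273697; balance ≈ 371,602.4990.
Account A is larger by 242,077.5817.

Account A, by $242,077.58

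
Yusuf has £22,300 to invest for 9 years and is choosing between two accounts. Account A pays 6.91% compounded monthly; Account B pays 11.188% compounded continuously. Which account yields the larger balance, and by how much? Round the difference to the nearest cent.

Account B, by £19,579.70

A: (1 + 0.0691/12)^108 ≈ 1.85914423, so 22,300 × 1.85914423 ≈ 41,458.9163.
B: e^(0.11188·9) = e^1.00692 ≈ 2.7371575735, so 22,300 × 2.7371575735 ≈ 61,038.6139.
Difference ≈ 19,579.6976 in favor of B.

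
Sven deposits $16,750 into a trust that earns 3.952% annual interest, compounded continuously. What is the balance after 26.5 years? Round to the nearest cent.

$47,735.64

A = P·e^(rt) = 16,750·e^(0.03952·26.5) = 16,750·e^1.04728.
e^1.04728 ≈ 2.8498888685, so A ≈ 47,735.6385.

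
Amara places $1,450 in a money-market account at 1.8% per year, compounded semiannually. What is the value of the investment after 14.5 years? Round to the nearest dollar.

$1,880

Growth factor = (1 + 0.009)^29 ≈ 1.296712869.
A ≈ 1,450 × 1.296712869 ≈ 1,880.2337.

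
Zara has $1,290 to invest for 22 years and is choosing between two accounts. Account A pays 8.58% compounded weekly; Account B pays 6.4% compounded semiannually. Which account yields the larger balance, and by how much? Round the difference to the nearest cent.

A: (1 + 0.00165)^1144 ≈ 6.593237093, so 1,290 × 6.593237093 ≈ 8,505.2759.
B: (1 + 0.032)^44 ≈ 3.998588207, so 1,290 × 3.998588207 ≈ 5,158.1788.
Difference ≈ 3,347.0971 in favor of A.

Account A, by $3,347.10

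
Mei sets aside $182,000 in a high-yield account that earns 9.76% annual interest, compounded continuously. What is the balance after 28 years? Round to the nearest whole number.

$2,798,410

A = P·e^(rt) = 182,000·e^(0.0976·28) = 182,000·e^2.7328.
e^2.7328 ≈ 15.37587926462, so A ≈ 2,798,410.0262.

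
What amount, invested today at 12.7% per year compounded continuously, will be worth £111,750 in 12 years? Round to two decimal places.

P = A·e^(−rt) = 111,750·e^(−1.524).
e^(−1.524) ≈ 0.217838786769, so P ≈ 24,343.4844.

£24,343.48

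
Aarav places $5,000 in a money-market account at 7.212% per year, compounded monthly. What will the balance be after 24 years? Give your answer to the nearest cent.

Periodic rate = 7.212%/12 = 0.00601; periods = 12·24 = 288.
A = 5,000·(1 + 0.00601)^288 ≈ 5,000·5.6164480918 ≈ 28,082.2405.

$28,082.24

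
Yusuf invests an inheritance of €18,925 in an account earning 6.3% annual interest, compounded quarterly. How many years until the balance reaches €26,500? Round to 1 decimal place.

5.4 years

We need (1 + 0.01575)^(4t) = 1.4003, so 4t = ln 1.4003 / ln 1.01575 ≈ 21.5432.
t ≈ 21.5432/4 = 5.3858 years.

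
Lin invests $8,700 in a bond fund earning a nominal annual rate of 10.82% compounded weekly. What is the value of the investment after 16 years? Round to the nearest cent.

Growth factor = (1 + 0.1082/52)^832 ≈ 5.6372783147.
A ≈ 8,700 × 5.6372783147 ≈ 49,044.3213.

$49,044.32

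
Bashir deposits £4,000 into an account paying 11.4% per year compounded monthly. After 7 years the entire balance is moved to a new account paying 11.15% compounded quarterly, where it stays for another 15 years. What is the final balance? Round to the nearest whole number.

After 7 years at 11.4%: 4,000 × 2.2127439169 ≈ 8,850.9757.
Then 15 years at 11.15%: 8,850.9757 × 5.2049695845 ≈ 46,069.0591.

£46,069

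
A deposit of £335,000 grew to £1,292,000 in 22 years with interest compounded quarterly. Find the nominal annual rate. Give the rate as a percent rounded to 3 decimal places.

The 88-period growth factor is 1,292,000/335,000 = 3.85672.
r/4 = 3.85672^(1/88) − 1 ≈ 0.0154571, so r ≈ 4·0.0154571 = 6.18283%.

6.183%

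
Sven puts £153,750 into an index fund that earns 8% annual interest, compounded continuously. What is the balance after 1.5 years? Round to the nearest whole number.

A = P·e^(rt) = 153,750·e^(0.08·1.5) = 153,750·e^0.12.
e^0.12 ≈ 1.12749685158, so A ≈ 173,352.6409.

£173,353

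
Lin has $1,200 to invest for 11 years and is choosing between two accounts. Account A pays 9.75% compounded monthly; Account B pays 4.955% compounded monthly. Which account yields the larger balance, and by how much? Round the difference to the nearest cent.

A: (1 + 0.008125)^132 ≈ 2.910038835, so 1,200 × 2.910038835 ≈ 3,492.0466.
B: (1 + 0.04955/12)^132 ≈ 1.722760226, so 1,200 × 1.722760226 ≈ 2,067.3123.
Difference ≈ 1,424.7343 in favor of A.

Account A, by $1,424.73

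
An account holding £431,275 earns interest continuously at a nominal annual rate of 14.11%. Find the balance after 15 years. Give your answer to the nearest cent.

A = P·e^(rt) = 431,275·e^(0.1411·15) = 431,275·e^2.1165.
e^2.1165 ≈ 8.302029475217, so A ≈ 3,580,457.7619.

£3,580,457.76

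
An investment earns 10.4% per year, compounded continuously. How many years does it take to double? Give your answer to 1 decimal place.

6.7 years

e^(0.104t) = 2, so 0.104t = ln 2 ≈ 0.69315.
t ≈ 0.69315/0.104 ≈ 6.6649.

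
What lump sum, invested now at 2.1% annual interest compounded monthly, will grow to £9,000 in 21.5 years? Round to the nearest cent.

Growth factor = (1 + 0.00175)^258 ≈ 1.570046753.
P = 9,000/1.570046753 ≈ 5,732.3134.

£5,732.31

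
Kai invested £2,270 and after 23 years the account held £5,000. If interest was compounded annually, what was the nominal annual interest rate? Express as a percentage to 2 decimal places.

The 23-period growth factor is 5,000/2,270 = 2.20264.
r = 2.20264^(1/23) − 1 ≈ 0.0349291, i.e. 3.49291%.

3.49%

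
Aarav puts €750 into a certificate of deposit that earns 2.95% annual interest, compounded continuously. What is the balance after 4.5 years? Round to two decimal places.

€856.47

A = P·e^(rt) = 750·e^(0.0295·4.5) = 750·e^0.13275.
e^0.13275 ≈ 1.14196447, so A ≈ 856.4734.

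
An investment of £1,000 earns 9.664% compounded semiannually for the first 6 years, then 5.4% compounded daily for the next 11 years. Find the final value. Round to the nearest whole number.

Phase 1: 1,000·(1 + 0.04832)^12 ≈ 1,761.6777.
Phase 2: 1,761.6777·(1 + 0.054/365)^4015 ≈ 3,190.6436.

£3,191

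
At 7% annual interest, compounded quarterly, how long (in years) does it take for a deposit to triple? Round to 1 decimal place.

(1 + 0.0175)^(4t) = 3.
4t = ln 3 / ln(1 + 0.0175) ≈ 1.0986/0.0173486 ≈ 63.3256.
t ≈ 15.8314.

15.8 years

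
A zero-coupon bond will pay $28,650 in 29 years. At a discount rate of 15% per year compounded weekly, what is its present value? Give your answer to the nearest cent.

Growth factor = (1 + 0.15/52)^1508 ≈ 76.994808766.
P = 28,650/76.994808766 ≈ 372.1030.

$372.10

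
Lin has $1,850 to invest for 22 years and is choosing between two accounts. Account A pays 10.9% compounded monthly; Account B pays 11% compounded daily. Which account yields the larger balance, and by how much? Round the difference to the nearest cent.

Account B, by $664.26

A: (1 + 0.109/12)^264 ≈ 10.882702344, so 1,850 × 10.882702344 ≈ 20,132.9993.
B: (1 + 0.11/365)^8030 ≈ 11.241759999, so 1,850 × 11.241759999 ≈ 20,797.2560.
Difference ≈ 664.2567 in favor of B.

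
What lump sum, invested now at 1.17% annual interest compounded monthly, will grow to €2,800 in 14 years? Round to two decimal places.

€2,377.14

Growth factor = (1 + 0.000975)^168 ≈ 1.177884696.
P = 2,800/1.177884696 ≈ 2,377.1427.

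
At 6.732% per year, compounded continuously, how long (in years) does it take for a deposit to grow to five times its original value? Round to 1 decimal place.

e^(0.06732t) = 5, so 0.06732t = ln 5 ≈ 1.6094.
t ≈ 1.6094/0.06732 ≈ 23.9073.

23.9 years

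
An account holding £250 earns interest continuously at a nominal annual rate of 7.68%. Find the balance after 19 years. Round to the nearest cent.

A = P·e^(rt) = 250·e^(0.0768·19) = 250·e^1.4592.
e^1.4592 ≈ 4.302516138, so A ≈ 1,075.6290.

£1,075.63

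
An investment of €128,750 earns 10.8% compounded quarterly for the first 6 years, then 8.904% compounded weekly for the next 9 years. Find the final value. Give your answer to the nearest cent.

After 6 years at 10.8%: 128,750 × 1.89535535373 ≈ 244,027.0018.
Then 9 years at 8.904%: 244,027.0018 × 2.22704299592 ≈ 543,458.6252.

€543,458.63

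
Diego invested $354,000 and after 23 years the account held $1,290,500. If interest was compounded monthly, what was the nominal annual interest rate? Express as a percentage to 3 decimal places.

5.637%

The 276-period growth factor is 1,290,500/354,000 = 3.64548.
r/12 = 3.64548^(1/276) − 1 ≈ 0.00469755, so r ≈ 12·0.00469755 = 5.63706%.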